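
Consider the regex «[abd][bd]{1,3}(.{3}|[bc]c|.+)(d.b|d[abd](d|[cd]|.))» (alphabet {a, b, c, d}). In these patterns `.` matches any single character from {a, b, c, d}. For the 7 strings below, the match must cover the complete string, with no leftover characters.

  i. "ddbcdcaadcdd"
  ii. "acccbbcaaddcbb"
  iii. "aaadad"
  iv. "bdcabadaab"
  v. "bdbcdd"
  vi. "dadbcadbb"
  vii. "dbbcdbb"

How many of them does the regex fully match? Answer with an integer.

1

i → no match
ii → no match
iii → no match
iv → no match
v → no match
vi → no match
vii → match
Total matched: 1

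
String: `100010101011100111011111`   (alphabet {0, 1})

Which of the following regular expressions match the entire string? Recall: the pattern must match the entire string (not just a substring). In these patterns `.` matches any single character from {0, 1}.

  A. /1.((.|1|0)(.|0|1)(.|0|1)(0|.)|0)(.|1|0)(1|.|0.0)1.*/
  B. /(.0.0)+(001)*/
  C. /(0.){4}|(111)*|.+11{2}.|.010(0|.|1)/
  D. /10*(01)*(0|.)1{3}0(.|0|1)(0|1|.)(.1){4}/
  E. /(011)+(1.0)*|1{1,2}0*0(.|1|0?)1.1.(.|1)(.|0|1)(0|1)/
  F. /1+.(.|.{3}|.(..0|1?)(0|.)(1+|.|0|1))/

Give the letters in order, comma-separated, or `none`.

A → match
B → no match
C → match
D → match
E → no match
F → no match

A, C, D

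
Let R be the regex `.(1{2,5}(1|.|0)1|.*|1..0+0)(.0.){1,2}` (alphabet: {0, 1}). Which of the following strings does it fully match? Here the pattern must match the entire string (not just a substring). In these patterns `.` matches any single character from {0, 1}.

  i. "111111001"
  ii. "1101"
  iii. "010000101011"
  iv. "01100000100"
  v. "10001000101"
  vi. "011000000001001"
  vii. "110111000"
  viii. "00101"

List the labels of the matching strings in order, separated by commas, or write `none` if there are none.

i, ii, iv, v, vi, vii, viii

i → match
ii → match
iii → no match
iv → match
v → match
vi → match
vii → match
viii → match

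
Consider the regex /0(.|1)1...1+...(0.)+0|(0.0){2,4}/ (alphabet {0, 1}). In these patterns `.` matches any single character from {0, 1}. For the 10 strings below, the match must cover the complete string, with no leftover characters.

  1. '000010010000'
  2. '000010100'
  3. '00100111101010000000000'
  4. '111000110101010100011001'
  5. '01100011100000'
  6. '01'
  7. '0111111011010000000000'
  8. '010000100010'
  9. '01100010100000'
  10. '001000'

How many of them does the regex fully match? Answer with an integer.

1. '000010010000' → match
2. '000010100' → no match
3 → no match
4 → no match — must start with '0'
5 → match
6. '01' → no match — must end with '0'
7 → no match
8. '010000100010' → no match
9 → no match
10. '001000' → no match
Total matched: 2

2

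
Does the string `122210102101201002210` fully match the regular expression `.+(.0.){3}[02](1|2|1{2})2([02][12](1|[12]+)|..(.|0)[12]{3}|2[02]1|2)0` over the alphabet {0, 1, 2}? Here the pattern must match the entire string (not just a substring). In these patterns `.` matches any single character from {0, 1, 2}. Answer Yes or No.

No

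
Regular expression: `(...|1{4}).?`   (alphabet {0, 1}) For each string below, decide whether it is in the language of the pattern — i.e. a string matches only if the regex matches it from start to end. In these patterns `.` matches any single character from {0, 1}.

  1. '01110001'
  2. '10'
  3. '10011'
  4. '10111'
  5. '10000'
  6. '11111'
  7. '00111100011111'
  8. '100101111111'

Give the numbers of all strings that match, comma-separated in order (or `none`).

1 → no match
2 → no match
3 → no match
4 → no match
5 → no match
6 → match
7 → no match
8 → no match

6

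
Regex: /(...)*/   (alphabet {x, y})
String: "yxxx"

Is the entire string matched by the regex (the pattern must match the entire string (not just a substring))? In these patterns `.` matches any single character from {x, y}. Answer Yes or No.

No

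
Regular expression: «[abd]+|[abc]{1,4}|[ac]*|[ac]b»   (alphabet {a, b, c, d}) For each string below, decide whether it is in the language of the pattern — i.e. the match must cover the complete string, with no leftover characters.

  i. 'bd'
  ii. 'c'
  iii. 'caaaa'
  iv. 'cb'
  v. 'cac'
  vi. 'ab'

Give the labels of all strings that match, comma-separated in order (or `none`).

i, ii, iii, iv, v, vi

i. 'bd' → match
ii. 'c' → match
iii. 'caaaa' → match
iv. 'cb' → match
v. 'cac' → match
vi. 'ab' → match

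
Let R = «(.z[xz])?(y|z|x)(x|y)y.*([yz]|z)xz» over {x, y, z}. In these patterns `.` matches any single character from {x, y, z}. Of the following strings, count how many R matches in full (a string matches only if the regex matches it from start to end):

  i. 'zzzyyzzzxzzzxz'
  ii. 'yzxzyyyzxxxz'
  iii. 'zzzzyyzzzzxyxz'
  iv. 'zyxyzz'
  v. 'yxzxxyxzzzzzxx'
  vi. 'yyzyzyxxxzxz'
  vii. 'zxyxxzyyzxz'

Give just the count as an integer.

i → no match
ii → no match
iii → match
iv → no match — must end with 'xz'
v → no match — must end with 'xz'
vi → no match
vii → match
Total matched: 2

2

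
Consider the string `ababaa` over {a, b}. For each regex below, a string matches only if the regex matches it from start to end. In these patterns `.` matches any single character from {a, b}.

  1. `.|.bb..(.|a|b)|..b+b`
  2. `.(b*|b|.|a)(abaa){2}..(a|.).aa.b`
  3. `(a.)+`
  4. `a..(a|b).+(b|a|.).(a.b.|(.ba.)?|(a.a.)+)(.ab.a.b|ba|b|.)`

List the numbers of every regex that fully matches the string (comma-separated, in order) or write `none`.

3

1 → no match
2 → no match — must end with `b`
3 → match
4 → no match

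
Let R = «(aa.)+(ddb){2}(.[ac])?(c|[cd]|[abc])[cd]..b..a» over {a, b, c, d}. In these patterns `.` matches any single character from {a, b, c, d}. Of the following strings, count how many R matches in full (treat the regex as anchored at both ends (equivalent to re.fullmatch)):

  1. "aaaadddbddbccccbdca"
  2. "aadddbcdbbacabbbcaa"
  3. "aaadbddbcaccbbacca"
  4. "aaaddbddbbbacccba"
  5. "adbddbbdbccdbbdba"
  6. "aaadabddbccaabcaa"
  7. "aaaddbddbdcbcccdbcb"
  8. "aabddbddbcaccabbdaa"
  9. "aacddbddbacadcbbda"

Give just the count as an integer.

1

1 → no match
2 → no match
3 → no match
4 → no match
5 → no match — must start with "aa"
6 → no match
7 → no match — must end with "a"
8 → match
9 → no match
Total matched: 1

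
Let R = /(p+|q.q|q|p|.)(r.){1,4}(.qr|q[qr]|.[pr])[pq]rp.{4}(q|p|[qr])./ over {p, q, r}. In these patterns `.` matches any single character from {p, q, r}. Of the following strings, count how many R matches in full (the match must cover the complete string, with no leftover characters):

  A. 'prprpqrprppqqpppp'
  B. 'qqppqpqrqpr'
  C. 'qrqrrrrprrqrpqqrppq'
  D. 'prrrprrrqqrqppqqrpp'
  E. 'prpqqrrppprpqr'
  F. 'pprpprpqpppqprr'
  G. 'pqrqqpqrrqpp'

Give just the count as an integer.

A → no match
B → no match
C → no match
D → no match
E → no match
F → no match
G → no match
Total matched: 0

0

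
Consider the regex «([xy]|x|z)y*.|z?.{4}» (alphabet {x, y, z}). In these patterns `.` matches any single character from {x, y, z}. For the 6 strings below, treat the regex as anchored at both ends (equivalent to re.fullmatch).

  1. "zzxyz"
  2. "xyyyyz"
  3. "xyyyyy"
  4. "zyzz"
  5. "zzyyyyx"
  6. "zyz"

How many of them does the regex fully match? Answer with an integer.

5

1 → match
2 → match
3 → match
4 → match
5 → no match
6 → match
Total matched: 5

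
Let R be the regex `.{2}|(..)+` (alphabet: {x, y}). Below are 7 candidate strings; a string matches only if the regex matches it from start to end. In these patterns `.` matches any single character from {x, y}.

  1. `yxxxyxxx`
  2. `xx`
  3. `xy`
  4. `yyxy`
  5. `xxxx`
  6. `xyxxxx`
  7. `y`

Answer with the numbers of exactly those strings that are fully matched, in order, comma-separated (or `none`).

1 → match
2 → match
3 → match
4 → match
5 → match
6 → match
7 → no match

1, 2, 3, 4, 5, 6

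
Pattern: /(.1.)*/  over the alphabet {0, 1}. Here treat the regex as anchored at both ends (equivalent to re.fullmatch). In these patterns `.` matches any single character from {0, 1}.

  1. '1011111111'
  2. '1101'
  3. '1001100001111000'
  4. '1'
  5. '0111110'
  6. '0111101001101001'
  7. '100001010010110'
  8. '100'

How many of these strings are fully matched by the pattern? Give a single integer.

0

1 → no match
2 → no match
3 → no match
4 → no match
5 → no match
6 → no match
7 → no match
8 → no match
Total matched: 0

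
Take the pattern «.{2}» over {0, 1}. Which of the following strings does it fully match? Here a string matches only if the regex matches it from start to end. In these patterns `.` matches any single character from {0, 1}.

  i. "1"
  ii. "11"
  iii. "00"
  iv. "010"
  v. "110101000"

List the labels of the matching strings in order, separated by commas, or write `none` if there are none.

ii, iii

i → no match
ii → match
iii → match
iv → no match
v → no match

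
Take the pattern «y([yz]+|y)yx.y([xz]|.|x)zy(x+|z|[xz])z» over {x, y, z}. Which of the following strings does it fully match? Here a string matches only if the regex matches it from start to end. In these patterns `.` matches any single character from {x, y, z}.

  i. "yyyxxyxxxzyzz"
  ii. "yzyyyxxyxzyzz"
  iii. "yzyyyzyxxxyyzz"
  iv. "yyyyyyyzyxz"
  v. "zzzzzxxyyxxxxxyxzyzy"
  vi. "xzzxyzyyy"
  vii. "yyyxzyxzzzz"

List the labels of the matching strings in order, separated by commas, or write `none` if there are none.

ii

i → no match
ii → match
iii → no match
iv → no match
v → no match — must start with "y"
vi → no match — must start with "y"
vii → no match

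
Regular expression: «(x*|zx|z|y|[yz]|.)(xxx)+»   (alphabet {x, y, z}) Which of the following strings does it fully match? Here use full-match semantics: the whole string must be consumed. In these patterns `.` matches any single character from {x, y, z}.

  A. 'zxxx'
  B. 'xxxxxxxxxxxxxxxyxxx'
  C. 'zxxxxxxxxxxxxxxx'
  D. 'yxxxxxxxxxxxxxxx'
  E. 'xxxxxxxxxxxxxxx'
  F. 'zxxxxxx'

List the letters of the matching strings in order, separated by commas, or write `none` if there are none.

A, C, D, E, F

A → match
B → no match
C → match
D → match
E → match
F → match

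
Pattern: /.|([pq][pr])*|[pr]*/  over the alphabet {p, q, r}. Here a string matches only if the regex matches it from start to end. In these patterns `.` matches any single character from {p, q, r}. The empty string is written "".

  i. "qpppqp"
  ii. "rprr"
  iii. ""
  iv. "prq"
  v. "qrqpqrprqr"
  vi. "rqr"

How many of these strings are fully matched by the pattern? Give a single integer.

4

i. "qpppqp" → match
ii. "rprr" → match
iii. "" → match
iv. "prq" → no match
v. "qrqpqrprqr" → match
vi. "rqr" → no match
Total matched: 4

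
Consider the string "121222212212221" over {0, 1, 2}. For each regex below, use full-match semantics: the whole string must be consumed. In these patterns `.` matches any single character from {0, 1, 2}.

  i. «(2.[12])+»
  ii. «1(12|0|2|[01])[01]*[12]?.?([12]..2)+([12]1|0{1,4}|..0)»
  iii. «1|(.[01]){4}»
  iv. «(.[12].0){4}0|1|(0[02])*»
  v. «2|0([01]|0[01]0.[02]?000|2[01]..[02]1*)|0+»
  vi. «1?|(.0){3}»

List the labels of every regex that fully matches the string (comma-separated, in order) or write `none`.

ii

i → no match — must start with "2"
ii → match
iii → no match
iv → no match
v → no match
vi → no match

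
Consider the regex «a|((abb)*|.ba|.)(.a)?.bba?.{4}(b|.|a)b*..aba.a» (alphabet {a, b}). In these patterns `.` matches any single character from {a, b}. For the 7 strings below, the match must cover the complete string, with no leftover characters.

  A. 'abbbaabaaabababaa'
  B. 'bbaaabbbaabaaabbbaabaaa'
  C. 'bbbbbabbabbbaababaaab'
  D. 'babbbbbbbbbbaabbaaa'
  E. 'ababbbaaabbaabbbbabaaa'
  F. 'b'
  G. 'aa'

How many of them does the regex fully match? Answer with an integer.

A → no match
B → match
C → no match — must end with 'a'
D → no match
E → no match
F. 'b' → no match — must end with 'a'
G. 'aa' → no match
Total matched: 1

1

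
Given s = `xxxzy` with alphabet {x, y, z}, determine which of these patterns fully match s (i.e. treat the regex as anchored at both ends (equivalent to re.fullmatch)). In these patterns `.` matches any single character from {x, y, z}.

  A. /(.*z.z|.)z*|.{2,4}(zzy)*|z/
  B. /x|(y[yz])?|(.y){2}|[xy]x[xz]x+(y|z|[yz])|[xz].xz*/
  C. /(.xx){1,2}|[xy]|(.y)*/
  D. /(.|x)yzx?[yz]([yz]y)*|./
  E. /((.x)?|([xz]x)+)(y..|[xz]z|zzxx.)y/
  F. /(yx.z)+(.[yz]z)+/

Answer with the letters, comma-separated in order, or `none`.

E

A → no match
B → no match
C → no match
D → no match
E → match
F → no match — must start with `yx`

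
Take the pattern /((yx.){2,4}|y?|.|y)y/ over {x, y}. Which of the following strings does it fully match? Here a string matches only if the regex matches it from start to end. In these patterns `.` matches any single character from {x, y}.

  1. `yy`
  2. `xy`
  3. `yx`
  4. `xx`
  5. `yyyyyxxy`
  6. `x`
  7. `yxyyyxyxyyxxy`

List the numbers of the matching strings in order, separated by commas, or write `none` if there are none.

1, 2

1 → match
2 → match
3 → no match — must end with `y`
4 → no match — must end with `y`
5 → no match
6 → no match — must end with `y`
7 → no match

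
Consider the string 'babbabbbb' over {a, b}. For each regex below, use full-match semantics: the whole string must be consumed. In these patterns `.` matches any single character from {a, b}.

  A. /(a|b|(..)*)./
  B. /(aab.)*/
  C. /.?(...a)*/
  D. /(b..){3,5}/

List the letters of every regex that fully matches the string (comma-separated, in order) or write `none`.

A → match
B → no match
C → no match
D → match

A, D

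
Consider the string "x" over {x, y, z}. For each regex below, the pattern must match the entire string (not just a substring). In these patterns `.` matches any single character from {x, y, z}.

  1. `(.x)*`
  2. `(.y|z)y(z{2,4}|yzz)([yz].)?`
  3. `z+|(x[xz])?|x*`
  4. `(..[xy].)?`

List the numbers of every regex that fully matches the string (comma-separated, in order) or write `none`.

3

1 → no match
2 → no match
3 → match
4 → no match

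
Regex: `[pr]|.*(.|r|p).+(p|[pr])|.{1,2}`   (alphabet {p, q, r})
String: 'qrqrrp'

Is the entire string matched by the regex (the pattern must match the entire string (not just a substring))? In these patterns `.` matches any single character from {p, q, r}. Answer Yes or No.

Yes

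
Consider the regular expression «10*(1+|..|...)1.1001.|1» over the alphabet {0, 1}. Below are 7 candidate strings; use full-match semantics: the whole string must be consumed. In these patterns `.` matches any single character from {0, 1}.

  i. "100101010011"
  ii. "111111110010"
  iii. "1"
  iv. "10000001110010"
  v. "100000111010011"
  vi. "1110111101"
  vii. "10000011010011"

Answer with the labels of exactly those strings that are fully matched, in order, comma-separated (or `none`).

i, ii, iii, iv, v, vii

i. "100101010011" → match
ii. "111111110010" → match
iii. "1" → match
iv → match
v → match
vi. "1110111101" → no match
vii → match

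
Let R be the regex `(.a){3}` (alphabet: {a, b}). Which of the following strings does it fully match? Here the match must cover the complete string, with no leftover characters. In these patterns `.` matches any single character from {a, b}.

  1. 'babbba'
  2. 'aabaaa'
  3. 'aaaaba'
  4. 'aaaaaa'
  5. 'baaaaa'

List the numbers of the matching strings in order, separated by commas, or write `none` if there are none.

2, 3, 4, 5

1 → no match
2 → match
3 → match
4 → match
5 → match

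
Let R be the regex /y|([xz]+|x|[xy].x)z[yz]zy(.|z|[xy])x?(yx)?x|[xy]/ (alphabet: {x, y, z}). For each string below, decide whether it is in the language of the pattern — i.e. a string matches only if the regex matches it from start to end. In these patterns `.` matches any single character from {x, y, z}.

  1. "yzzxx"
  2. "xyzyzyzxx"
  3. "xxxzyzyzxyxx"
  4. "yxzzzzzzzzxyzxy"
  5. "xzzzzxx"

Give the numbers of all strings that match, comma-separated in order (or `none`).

3

1 → no match
2 → no match
3 → match
4 → no match
5 → no match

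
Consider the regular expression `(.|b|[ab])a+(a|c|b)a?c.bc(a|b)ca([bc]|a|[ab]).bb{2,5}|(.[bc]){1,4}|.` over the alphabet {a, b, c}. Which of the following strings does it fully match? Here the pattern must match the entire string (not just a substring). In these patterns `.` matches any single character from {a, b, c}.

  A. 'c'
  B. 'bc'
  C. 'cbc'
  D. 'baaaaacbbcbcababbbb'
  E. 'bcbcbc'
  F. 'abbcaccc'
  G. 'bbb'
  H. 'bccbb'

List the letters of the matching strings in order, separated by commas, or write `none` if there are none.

A. 'c' → match
B. 'bc' → match
C. 'cbc' → no match
D → match
E. 'bcbcbc' → match
F. 'abbcaccc' → match
G. 'bbb' → no match
H. 'bccbb' → no match

A, B, D, E, F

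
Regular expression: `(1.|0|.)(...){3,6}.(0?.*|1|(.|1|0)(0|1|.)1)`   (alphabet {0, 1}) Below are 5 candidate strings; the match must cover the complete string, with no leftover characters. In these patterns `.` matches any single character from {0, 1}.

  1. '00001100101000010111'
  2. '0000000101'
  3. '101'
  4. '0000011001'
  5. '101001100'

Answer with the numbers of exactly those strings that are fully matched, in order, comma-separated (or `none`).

1

1 → match
2 → no match
3 → no match
4 → no match
5 → no match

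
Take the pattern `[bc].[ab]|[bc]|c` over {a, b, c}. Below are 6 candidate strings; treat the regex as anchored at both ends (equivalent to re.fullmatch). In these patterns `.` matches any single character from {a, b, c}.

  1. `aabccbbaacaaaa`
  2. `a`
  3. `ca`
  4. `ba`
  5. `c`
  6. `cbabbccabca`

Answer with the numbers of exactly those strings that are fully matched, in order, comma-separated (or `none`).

1 → no match
2. `a` → no match
3. `ca` → no match
4. `ba` → no match
5. `c` → match
6. `cbabbccabca` → no match

5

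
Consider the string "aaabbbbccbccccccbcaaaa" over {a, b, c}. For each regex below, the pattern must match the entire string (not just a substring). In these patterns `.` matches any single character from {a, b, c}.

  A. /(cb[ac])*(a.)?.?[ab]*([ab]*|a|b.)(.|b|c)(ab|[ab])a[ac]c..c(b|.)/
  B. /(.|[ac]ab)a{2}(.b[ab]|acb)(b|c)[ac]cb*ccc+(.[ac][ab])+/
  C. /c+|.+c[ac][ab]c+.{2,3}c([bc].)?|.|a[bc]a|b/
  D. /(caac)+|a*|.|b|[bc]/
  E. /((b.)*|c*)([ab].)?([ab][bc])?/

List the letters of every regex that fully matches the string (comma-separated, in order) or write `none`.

A → no match
B → match
C → no match
D → no match
E → no match

B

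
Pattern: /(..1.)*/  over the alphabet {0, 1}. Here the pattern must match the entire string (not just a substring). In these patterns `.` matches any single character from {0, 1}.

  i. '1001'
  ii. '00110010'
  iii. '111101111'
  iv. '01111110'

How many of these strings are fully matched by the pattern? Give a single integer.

2

i. '1001' → no match
ii. '00110010' → match
iii. '111101111' → no match
iv. '01111110' → match
Total matched: 2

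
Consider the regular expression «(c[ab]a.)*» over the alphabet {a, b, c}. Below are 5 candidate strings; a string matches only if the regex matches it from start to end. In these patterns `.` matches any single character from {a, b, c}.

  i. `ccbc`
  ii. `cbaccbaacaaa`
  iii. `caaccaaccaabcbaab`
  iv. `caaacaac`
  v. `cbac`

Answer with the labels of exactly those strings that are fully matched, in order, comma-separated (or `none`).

ii, iv, v

i → no match
ii → match
iii → no match
iv → match
v → match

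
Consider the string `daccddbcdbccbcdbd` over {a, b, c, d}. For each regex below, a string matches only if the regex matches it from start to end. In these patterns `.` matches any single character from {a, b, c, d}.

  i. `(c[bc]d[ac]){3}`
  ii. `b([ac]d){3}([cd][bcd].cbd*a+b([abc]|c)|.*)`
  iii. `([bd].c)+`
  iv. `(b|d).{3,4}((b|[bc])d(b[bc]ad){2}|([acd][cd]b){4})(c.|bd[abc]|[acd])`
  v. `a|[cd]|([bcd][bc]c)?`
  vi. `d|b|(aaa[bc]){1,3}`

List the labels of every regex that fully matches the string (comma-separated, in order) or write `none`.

i → no match — must start with `c`
ii → no match — must start with `b`
iii → no match — must end with `c`
iv → match
v → no match
vi → no match

iv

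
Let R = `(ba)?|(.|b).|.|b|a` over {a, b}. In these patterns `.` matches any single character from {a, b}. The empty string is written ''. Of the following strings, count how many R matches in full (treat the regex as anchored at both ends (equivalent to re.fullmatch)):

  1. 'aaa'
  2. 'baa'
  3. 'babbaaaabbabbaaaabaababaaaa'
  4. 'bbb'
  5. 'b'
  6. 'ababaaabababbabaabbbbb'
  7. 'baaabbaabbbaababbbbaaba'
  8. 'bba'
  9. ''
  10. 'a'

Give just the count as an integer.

1 → no match
2 → no match
3 → no match
4 → no match
5 → match
6 → no match
7 → no match
8 → no match
9 → match
10 → match
Total matched: 3

3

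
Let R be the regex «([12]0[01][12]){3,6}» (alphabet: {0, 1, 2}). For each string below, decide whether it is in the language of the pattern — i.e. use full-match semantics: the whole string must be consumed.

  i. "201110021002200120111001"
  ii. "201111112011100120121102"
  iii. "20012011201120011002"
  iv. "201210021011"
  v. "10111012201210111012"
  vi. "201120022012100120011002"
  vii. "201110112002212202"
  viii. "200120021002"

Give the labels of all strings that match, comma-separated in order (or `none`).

i, iii, iv, v, vi, viii

i → match
ii → no match
iii → match
iv. "201210021011" → match
v → match
vi → match
vii → no match
viii. "200120021002" → match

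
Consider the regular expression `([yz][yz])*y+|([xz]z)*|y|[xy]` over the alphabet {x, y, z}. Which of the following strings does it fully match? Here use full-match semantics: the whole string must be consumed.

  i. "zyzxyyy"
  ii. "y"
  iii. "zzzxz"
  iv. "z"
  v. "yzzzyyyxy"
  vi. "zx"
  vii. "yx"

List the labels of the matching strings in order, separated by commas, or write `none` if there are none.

i → no match
ii → match
iii → no match
iv → no match
v → no match
vi → no match
vii → no match

ii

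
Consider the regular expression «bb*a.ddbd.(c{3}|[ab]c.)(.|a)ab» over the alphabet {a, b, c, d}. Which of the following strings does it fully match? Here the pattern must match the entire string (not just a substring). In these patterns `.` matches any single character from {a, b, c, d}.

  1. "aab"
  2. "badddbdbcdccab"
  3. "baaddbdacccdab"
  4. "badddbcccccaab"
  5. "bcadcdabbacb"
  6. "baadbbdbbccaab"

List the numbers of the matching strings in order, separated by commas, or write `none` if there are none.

3

1 → no match — must start with "b"
2 → no match
3 → match
4 → no match
5 → no match — must end with "ab"
6 → no match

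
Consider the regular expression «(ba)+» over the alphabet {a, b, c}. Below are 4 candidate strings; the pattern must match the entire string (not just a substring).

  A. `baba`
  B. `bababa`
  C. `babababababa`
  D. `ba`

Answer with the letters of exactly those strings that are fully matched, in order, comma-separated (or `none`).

A, B, C, D

A → match
B → match
C → match
D → match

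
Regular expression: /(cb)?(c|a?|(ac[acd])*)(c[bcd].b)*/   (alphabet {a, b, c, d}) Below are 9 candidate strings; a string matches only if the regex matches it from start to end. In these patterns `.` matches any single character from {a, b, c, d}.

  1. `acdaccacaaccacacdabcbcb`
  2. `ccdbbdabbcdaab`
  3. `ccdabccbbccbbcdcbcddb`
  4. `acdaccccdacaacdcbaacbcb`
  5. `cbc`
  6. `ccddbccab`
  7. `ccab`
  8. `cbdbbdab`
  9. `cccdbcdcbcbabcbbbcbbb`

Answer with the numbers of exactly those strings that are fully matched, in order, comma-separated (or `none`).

1 → match
2 → no match
3 → match
4 → no match
5 → match
6 → match
7 → match
8 → no match
9 → match

1, 3, 5, 6, 7, 9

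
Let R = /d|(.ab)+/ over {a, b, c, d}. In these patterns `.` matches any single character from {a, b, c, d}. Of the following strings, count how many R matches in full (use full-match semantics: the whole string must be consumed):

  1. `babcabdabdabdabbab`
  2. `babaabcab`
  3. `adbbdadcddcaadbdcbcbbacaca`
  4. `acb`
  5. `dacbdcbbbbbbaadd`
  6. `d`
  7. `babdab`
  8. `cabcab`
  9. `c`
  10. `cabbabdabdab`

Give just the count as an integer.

1 → match
2 → match
3 → no match
4 → no match
5 → no match
6 → match
7 → match
8 → match
9 → no match
10 → match
Total matched: 6

6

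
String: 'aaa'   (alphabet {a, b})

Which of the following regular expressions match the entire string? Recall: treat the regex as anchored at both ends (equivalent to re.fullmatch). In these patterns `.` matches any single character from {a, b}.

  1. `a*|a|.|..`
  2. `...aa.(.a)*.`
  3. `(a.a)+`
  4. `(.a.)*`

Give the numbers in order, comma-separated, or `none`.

1, 3, 4

1 → match
2 → no match
3 → match
4 → match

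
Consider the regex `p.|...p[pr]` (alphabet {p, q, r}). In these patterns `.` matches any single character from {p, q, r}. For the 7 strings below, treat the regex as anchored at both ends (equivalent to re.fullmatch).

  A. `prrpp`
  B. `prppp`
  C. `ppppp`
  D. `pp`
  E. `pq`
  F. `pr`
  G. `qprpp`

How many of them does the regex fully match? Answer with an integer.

7

A → match
B → match
C → match
D → match
E → match
F → match
G → match
Total matched: 7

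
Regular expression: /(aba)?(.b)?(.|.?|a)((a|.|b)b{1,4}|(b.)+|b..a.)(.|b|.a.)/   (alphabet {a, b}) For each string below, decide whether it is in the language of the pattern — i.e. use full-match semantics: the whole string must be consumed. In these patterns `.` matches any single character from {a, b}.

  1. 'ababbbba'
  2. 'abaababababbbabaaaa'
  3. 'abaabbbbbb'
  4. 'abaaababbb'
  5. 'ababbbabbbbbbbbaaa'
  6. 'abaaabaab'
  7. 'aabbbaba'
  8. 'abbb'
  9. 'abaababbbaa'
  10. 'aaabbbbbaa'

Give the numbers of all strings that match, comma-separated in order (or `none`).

1 → match
2 → match
3 → match
4 → no match
5 → match
6 → match
7 → no match
8 → match
9 → match
10 → no match

1, 2, 3, 5, 6, 8, 9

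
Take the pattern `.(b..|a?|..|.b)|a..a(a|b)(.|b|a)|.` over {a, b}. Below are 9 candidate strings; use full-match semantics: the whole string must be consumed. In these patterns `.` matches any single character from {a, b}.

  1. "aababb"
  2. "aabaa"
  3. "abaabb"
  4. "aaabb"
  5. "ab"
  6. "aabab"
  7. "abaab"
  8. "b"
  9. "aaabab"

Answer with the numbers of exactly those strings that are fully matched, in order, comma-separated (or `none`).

1, 3, 8

1 → match
2 → no match
3 → match
4 → no match
5 → no match
6 → no match
7 → no match
8 → match
9 → no match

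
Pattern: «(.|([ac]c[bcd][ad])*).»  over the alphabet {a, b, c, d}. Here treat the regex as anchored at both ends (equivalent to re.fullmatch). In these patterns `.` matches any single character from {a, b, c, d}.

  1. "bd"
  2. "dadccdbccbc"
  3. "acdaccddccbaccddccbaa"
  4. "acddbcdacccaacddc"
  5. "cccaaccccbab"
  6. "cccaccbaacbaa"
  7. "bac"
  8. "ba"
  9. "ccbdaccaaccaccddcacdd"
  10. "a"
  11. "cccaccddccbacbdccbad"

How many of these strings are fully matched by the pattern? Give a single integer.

5

1 → match
2 → no match
3 → match
4 → no match
5 → no match
6 → match
7 → no match
8 → match
9 → no match
10 → match
11 → no match
Total matched: 5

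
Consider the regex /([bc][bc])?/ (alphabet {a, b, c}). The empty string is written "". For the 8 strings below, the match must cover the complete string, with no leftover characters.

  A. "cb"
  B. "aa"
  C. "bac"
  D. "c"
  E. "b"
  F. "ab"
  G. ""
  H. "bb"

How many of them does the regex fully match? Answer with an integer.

A → match
B → no match
C → no match
D → no match
E → no match
F → no match
G → match
H → match
Total matched: 3

3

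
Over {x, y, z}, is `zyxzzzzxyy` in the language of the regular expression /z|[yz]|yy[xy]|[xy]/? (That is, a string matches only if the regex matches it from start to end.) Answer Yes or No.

No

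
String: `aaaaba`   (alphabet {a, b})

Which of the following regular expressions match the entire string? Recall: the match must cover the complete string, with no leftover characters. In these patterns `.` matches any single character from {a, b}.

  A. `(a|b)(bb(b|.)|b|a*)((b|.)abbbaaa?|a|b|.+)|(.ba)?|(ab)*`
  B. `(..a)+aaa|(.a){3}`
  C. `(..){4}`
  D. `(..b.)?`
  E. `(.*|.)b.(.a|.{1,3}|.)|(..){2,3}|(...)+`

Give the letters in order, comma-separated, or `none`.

A → match
B → match
C → no match
D → no match
E → match

A, B, E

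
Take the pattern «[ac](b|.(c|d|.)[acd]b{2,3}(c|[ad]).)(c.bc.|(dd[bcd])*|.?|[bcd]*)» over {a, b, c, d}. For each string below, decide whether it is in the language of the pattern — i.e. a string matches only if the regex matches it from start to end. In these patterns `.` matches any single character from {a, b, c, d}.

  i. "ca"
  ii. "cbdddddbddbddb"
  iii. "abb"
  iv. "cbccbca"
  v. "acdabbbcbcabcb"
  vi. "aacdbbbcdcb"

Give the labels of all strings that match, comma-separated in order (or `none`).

ii, iii, iv, v, vi

i → no match
ii → match
iii → match
iv → match
v → match
vi → match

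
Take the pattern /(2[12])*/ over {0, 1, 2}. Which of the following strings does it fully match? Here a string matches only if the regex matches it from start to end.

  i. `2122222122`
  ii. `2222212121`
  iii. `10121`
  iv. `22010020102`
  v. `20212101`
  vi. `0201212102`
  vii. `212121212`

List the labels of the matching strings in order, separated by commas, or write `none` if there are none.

i. `2122222122` → match
ii. `2222212121` → match
iii. `10121` → no match
iv. `22010020102` → no match
v. `20212101` → no match
vi. `0201212102` → no match
vii. `212121212` → no match

i, ii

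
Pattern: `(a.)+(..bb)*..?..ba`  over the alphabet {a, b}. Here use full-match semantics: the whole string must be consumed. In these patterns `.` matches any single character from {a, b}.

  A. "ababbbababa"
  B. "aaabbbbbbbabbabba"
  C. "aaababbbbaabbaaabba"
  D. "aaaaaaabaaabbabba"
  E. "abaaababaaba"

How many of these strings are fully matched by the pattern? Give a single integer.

A → match
B → no match
C → no match
D → match
E → match
Total matched: 3

3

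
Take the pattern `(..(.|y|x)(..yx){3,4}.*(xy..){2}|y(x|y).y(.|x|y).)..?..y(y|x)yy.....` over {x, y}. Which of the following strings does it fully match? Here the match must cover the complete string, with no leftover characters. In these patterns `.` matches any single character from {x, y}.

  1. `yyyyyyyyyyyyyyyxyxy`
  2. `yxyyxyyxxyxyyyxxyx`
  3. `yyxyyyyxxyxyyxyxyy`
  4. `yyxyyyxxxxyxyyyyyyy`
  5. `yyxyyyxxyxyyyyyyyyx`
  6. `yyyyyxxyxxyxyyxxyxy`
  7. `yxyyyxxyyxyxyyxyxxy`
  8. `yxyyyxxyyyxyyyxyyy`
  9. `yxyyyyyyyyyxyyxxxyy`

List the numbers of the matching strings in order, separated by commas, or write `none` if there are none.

1, 2, 3, 4, 5, 6, 7, 8, 9

1 → match
2 → match
3 → match
4 → match
5 → match
6 → match
7 → match
8 → match
9 → match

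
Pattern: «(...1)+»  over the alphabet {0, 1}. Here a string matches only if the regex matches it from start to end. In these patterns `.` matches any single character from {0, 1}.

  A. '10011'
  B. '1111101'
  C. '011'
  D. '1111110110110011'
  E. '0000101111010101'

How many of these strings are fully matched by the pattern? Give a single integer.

1

A. '10011' → no match
B. '1111101' → no match
C. '011' → no match
D → match
E → no match
Total matched: 1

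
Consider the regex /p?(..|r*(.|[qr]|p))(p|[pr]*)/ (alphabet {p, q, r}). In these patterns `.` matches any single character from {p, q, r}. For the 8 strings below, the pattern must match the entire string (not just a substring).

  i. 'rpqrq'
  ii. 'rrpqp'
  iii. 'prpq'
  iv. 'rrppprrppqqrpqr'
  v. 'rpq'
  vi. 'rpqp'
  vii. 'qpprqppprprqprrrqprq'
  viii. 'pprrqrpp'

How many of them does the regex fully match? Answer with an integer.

0

i → no match
ii → no match
iii → no match
iv → no match
v → no match
vi → no match
vii → no match
viii → no match
Total matched: 0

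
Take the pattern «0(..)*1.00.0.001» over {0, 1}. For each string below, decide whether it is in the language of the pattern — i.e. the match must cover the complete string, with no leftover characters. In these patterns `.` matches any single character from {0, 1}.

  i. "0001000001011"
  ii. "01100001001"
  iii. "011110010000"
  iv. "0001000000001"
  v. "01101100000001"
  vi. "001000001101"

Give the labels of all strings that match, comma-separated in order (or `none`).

i → no match — must end with "001"
ii → match
iii → no match — must end with "001"
iv → match
v → no match
vi → no match — must end with "001"

ii, iv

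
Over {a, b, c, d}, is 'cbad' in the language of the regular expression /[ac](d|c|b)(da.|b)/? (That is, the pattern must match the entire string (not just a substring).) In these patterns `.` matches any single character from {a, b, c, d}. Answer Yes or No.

No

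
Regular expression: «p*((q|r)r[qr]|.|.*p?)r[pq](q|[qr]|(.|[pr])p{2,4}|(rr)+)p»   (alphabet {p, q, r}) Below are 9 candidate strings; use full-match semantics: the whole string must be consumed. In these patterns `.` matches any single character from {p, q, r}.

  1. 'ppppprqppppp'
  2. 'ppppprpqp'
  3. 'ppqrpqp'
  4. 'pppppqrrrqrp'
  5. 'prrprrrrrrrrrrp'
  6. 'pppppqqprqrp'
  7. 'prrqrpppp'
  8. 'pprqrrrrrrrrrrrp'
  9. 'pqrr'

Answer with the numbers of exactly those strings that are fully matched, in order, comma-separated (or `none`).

1, 2, 3, 4, 5, 6, 7

1 → match
2 → match
3 → match
4 → match
5 → match
6 → match
7 → match
8 → no match
9 → no match — must end with 'p'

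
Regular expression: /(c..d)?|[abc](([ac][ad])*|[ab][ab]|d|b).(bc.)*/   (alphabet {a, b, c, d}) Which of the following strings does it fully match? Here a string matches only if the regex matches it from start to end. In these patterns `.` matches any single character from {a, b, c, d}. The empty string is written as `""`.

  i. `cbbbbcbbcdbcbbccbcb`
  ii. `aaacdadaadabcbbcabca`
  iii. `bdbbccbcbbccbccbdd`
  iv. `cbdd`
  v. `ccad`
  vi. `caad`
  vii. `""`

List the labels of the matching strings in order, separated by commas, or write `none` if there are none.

i, iv, v, vi, vii

i → match
ii → no match
iii → no match
iv → match
v → match
vi → match
vii → match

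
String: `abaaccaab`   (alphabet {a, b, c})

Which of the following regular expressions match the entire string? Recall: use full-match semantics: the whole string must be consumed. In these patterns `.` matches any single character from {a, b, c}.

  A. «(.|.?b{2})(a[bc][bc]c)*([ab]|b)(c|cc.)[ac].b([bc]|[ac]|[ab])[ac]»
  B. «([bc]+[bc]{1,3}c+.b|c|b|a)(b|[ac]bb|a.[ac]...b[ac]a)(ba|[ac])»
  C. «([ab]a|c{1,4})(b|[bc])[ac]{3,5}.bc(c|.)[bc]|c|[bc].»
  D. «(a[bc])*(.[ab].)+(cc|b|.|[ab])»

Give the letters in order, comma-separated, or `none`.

D

A → no match
B → no match
C → no match
D → match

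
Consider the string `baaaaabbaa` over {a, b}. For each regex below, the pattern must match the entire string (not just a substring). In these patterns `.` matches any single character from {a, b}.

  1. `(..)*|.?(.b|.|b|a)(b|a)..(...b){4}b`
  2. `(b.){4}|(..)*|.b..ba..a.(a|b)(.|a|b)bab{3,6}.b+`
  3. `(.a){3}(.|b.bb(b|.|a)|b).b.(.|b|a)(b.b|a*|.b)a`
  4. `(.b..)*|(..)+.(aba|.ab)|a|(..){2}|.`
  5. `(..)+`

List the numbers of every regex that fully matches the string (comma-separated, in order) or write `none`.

1 → match
2 → match
3 → no match
4 → no match
5 → match

1, 2, 5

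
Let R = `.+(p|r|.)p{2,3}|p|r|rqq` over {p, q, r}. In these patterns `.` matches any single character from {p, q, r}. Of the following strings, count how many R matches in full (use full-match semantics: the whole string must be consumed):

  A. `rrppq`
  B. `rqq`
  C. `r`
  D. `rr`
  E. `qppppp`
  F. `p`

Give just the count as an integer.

A. `rrppq` → no match
B. `rqq` → match
C. `r` → match
D. `rr` → no match
E. `qppppp` → match
F. `p` → match
Total matched: 4

4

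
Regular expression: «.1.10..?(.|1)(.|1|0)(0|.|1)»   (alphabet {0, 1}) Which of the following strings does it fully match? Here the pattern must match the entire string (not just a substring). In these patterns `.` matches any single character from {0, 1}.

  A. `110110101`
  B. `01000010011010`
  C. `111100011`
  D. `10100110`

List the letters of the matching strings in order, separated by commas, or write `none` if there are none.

C

A → no match
B → no match
C → match
D → no match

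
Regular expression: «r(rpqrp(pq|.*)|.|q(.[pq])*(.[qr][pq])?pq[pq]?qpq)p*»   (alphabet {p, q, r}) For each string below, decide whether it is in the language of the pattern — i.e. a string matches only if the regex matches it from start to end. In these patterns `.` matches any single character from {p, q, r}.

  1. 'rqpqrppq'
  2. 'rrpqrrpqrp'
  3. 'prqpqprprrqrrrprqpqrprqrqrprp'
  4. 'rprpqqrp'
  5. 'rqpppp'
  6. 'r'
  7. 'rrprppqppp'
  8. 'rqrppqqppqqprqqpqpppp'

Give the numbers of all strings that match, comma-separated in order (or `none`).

1 → no match
2 → no match
3 → no match — must start with 'r'
4 → no match
5 → match
6 → no match
7 → no match
8 → no match

5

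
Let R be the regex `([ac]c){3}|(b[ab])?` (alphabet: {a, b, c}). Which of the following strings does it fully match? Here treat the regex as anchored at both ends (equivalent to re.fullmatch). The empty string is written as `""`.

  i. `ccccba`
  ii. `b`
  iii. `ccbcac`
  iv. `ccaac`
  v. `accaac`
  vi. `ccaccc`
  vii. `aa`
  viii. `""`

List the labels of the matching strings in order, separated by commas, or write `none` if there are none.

vi, viii

i → no match
ii → no match
iii → no match
iv → no match
v → no match
vi → match
vii → no match
viii → match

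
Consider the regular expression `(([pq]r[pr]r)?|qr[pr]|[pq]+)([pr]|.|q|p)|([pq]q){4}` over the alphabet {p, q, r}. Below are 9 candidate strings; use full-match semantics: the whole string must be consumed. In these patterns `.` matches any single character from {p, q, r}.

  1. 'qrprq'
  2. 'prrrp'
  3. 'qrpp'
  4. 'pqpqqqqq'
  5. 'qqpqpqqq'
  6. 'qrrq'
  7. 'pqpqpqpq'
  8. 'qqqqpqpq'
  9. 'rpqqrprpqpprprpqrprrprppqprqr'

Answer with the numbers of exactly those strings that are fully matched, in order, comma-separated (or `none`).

1, 2, 3, 4, 5, 6, 7, 8

1 → match
2 → match
3 → match
4 → match
5 → match
6 → match
7 → match
8 → match
9 → no match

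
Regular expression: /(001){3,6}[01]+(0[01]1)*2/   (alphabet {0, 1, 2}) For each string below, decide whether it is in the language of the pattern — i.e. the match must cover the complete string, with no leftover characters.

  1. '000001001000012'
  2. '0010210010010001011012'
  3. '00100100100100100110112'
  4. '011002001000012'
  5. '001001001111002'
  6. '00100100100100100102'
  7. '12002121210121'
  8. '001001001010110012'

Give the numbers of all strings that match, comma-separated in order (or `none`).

3, 5, 6, 8

1 → no match — must start with '001'
2 → no match
3 → match
4 → no match — must start with '001'
5 → match
6 → match
7 → no match — must start with '001'
8 → match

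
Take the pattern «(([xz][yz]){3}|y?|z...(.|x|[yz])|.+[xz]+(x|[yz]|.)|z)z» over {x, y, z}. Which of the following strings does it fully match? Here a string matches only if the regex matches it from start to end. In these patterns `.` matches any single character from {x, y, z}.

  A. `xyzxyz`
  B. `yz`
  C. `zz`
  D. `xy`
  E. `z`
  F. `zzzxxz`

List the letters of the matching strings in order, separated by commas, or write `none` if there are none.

A → match
B → match
C → match
D → no match — must end with `z`
E → match
F → match

A, B, C, E, F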